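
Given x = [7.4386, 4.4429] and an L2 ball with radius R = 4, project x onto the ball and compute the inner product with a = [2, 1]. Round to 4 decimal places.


Step 1: Compute ||x|| (intermediates to 6 decimals).
||x|| = sqrt(7.4386^2 + 4.4429^2) = 8.664417
Step 2: Project.
Since ||x|| > R, scale = R/||x|| = 4/8.664417 = 0.461658, proj(x) = scale * x
proj(x) = [3.434089, 2.0511]
Step 3: Dot product.
a^T * proj(x) = 2*3.434089 + 1*2.0511 = 8.9193


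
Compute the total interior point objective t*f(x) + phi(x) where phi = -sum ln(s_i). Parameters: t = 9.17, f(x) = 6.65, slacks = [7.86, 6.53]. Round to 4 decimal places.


Step 1: Compute log-barrier.
ln values: [2.0618, 1.8764]
phi = -(2.0618 + 1.8764) = -3.9382
Step 2: Compute augmented objective.
t*f(x) = 9.17*6.65 = 60.9805
Total = 60.9805 - 3.9382 = 57.0423


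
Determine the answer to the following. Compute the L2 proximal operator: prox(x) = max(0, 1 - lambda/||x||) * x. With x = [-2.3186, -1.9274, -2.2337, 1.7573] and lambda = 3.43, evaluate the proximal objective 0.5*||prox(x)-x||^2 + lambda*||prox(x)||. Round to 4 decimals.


Step 1: Compute ||x||.
||x|| = 4.1435
Step 2: Compute scaling factor.
scale = max(0, 1 - 3.43/4.1435) = 0.1722
Step 3: prox(x) = [-0.3992, -0.3319, -0.3846, 0.3026]
||prox(x)|| = 0.7135
Step 4: Proximal objective.
0.5*||prox-x||^2 = 5.8825
lambda*||prox|| = 2.4473
Total = 8.3296


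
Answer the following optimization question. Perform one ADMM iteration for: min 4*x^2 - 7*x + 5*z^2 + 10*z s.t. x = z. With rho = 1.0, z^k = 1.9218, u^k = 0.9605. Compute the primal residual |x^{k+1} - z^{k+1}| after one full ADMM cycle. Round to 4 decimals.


ADMM iteration with rho = 1.0, z^k = 1.9218, u^k = 0.9605
Step 1: x-update.
Minimize 4*x^2 - 7*x + (1.0/2)*(x - 1.9218 + 0.9605)^2
FOC: (2*4 + 1.0)*x = 7 + 1.0*(1.9218 - 0.9605)
x^{k+1} = 0.8846
Step 2: z-update.
Minimize 5*z^2 + 10*z + (1.0/2)*(0.8846 - z + 0.9605)^2
FOC: (2*5 + 1.0)*z = -10 + 1.0*(0.8846 + 0.9605)
z^{k+1} = -0.7414
Step 3: u-update.
u^{k+1} = 0.9605 + 0.8846 + 0.7414 = 2.5864
Step 4: Primal residual = |0.8846 + 0.7414| = 1.6259


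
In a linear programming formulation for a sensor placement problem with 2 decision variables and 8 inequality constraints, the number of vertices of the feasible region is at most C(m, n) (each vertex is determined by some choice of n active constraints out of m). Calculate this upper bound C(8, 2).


Each vertex corresponds to some choice of n active constraints out of m, so the number of vertices is at most C(m, n) = m! / (n!(m-n)!).
m = 8, n = 2
Numerator: 8 * 7
Denominator: 2! = 2
C(8, 2) = 28


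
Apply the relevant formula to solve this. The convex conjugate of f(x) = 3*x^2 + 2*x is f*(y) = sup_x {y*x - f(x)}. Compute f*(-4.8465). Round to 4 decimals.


f*(y) = sup_x {y*x - a*x^2 - b*x} = sup_x {(y-b)*x - a*x^2}
FOC: (y - b) - 2a*x = 0 => x* = (y - b)/(2a)
x* = (-4.8465 - 2)/(2*3) = -1.1411
f*(-4.8465) = (y-b)^2/(4a) = (-4.8465 - 2)^2/(4*3)
= 46.8746/12 = 3.9062


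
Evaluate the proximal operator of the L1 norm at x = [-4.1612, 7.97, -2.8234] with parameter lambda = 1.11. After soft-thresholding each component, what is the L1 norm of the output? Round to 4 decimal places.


Soft-thresholding with lambda = 1.11:
prox(-4.1612) = sign(-4.1612)*max(|-4.1612| - 1.11, 0) = -3.0512
prox(7.97) = sign(7.97)*max(|7.97| - 1.11, 0) = 6.86
prox(-2.8234) = sign(-2.8234)*max(|-2.8234| - 1.11, 0) = -1.7134
prox(x) = [-3.0512, 6.86, -1.7134]
||prox(x)||_1 = 3.0512 + 6.86 + 1.7134 = 11.6246


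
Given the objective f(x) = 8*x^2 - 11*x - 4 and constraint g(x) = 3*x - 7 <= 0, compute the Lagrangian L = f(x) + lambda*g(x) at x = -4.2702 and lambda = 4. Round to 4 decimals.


Step 1: Evaluate f(x).
f(-4.2702) = 8*(-4.2702)^2 - 11*(-4.2702) - 4 = 188.8491
Step 2: Evaluate g(x).
g(-4.2702) = 3*-4.2702 - 7 = -19.8106
Step 3: Compute Lagrangian.
L = 188.8491 + 4*-19.8106 = 109.6067


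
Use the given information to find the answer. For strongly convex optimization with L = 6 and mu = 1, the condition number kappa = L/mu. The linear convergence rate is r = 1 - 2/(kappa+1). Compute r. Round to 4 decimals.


Step 1: Compute the condition number.
kappa = L/mu = 6/1 = 6.0
Step 2: Compute the convergence rate.
r = 1 - 2/(kappa + 1) = 1 - 2*mu/(L + mu) = (L - mu)/(L + mu) = 5/7 = 0.7143


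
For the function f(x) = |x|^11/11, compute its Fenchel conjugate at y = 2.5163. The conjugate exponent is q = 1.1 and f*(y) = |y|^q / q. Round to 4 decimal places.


The conjugate exponent q satisfies 1/p + 1/q = 1.
p = 11, so q = 11/(11 - 1) = 1.1
|y|^q = 2.5163^1.1 = 2.7596
f*(2.5163) = 2.7596 / 1.1 = 2.5087


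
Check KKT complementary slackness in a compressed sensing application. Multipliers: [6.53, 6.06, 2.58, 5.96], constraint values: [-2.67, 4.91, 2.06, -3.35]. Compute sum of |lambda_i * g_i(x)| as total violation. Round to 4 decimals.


KKT complementary slackness check:
lambda_1 * g_1 = 6.53 * -2.67 = -17.4351
lambda_2 * g_2 = 6.06 * 4.91 = 29.7546
lambda_3 * g_3 = 2.58 * 2.06 = 5.3148
lambda_4 * g_4 = 5.96 * -3.35 = -19.966
Total violation = 17.4351 + 29.7546 + 5.3148 + 19.966 = 72.4705


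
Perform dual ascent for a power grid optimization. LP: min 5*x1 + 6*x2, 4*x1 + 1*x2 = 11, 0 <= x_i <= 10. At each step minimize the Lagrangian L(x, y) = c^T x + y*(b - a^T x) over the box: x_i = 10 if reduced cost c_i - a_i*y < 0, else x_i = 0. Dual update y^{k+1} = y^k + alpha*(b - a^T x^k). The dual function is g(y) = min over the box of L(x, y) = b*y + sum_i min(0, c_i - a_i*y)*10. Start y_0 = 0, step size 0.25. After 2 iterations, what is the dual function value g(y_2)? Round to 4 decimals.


Dual ascent for LP: min 5*x1 + 6*x2, 4*x1 + 1*x2 = 11, 0 <= x_i <= 10
Step 1: y^k = 0.0, reduced costs: (5.0, 6.0)
  x^k = (0.0, 0.0), subgradient = b - a^T x = 11.0
  y^{k+1} = 0.0 + 0.25*11.0 = 2.75
Step 2: y^k = 2.75, reduced costs: (-6.0, 3.25)
  x^k = (10.0, 0.0), subgradient = b - a^T x = -29.0
  y^{k+1} = 2.75 + 0.25*-29.0 = -4.5
Dual objective at y_2 = -4.5: reduced costs (23.0, 10.5), box minimizer x = (0.0, 0.0)
g(y_2) = b*y + (c1 - a1*y)*x1 + (c2 - a2*y)*x2 = 11*(-4.5) + 23.0*0.0 + 10.5*0.0 = -49.5 + 0.0 + 0.0 = -49.5


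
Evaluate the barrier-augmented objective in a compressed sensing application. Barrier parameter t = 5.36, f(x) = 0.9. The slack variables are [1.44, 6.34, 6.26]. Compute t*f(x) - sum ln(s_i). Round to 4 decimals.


Step 1: Compute log-barrier.
ln values: [0.3646, 1.8469, 1.8342]
phi = -(0.3646 + 1.8469 + 1.8342) = -4.0457
Step 2: Compute augmented objective.
t*f(x) = 5.36*0.9 = 4.824
Total = 4.824 - 4.0457 = 0.7783


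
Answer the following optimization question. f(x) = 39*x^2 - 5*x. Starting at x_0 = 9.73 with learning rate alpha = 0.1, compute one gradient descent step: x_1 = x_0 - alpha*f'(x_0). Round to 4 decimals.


We compute the gradient at x_0 and apply the update.
f'(x) = 78*x - 5
f'(9.73) = 78*9.73 - 5 = 753.94
x_1 = 9.73 - 0.1*753.94 = -65.664


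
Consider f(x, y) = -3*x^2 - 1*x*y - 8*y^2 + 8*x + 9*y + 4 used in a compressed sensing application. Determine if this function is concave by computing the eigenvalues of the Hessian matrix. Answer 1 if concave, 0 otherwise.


The Hessian of f(x,y) = -3*x^2 - 1*x*y - 8*y^2 + 8*x + 9*y + 4 is:
H = [[-6, -1], [-1, -16]]
Trace = -6 - 16 = -22
Determinant = -6*-16 - (-1)^2 = 95
Discriminant = (-22)^2 - 4*95 = 104.0
Eigenvalues: lambda_1 = -16.099, lambda_2 = -5.901
The function is concave.

1


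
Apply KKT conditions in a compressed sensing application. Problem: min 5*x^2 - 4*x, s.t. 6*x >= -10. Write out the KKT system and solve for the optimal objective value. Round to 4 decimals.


Step 1: Try lambda = 0 (constraint inactive).
Stationarity: 2*5*x - 4 = 0
x* = 4/(2*5) = 0.4
Check constraint: 6*0.4 = 2.4 >= -10 -- satisfied.
Step 2: Compute optimal value.
f(x*) = 5*0.4^2 - 4*0.4 = -0.8


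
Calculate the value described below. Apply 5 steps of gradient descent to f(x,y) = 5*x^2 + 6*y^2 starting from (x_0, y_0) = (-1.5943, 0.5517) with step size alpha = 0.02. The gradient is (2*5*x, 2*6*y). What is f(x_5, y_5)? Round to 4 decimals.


Gradient descent on f(x,y) = 5*x^2 + 6*y^2.
Starting point: (-1.5943, 0.5517), alpha = 0.02
Step 1: grad_x = 2*5*-1.5943 = -15.943, grad_y = 2*6*0.5517 = 6.6204
  x_1 = -1.5943 - 0.02*-15.943 = -1.2754
  y_1 = 0.5517 - 0.02*6.6204 = 0.4193
Step 2: grad_x = 2*5*-1.2754 = -12.7544, grad_y = 2*6*0.4193 = 5.0315
  x_2 = -1.2754 - 0.02*-12.7544 = -1.0204
  y_2 = 0.4193 - 0.02*5.0315 = 0.3187
Step 3: grad_x = 2*5*-1.0204 = -10.2035, grad_y = 2*6*0.3187 = 3.8239
  x_3 = -1.0204 - 0.02*-10.2035 = -0.8163
  y_3 = 0.3187 - 0.02*3.8239 = 0.2422
Step 4: grad_x = 2*5*-0.8163 = -8.1628, grad_y = 2*6*0.2422 = 2.9062
  x_4 = -0.8163 - 0.02*-8.1628 = -0.653
  y_4 = 0.2422 - 0.02*2.9062 = 0.1841
Step 5: grad_x = 2*5*-0.653 = -6.5303, grad_y = 2*6*0.1841 = 2.2087
  x_5 = -0.653 - 0.02*-6.5303 = -0.5224
  y_5 = 0.1841 - 0.02*2.2087 = 0.1399
f(-0.5224, 0.1399) = 5*(-0.5224)^2 + 6*0.1399^2 = 1.482


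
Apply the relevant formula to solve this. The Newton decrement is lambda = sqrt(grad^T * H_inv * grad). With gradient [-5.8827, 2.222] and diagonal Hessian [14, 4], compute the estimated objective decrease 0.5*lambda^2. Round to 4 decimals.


Step 1: H is diagonal, so H^(-1) * g = [-0.4202, 0.5555].
Step 2: g^T H^(-1) g = sum_i g_i^2 / H_ii
  = (-5.8827)^2/14 + (2.222)^2/4
  = 2.4719 + 1.2343 = 3.7062
Step 3: Objective decrease = 0.5 * g^T H^(-1) g = 1.8531


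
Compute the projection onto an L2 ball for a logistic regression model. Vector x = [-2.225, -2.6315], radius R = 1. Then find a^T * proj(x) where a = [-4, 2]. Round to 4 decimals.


Step 1: Compute ||x|| (intermediates to 6 decimals).
||x|| = sqrt((-2.225)^2 + (-2.6315)^2) = 3.446073
Step 2: Project.
Since ||x|| > R, scale = R/||x|| = 1/3.446073 = 0.290185, proj(x) = scale * x
proj(x) = [-0.645662, -0.763622]
Step 3: Dot product.
a^T * proj(x) = -4*(-0.645662) + 2*(-0.763622) = 1.0554


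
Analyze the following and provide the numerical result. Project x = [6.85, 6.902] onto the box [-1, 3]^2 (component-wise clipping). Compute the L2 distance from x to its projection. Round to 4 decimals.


Project each component onto [-1, 3].
clip(6.85) = 3.0, clip(6.902) = 3.0
Projection = [3.0, 3.0]
Squared diffs: [14.8225, 15.2256]
Distance = sqrt(30.0481) = 5.4816


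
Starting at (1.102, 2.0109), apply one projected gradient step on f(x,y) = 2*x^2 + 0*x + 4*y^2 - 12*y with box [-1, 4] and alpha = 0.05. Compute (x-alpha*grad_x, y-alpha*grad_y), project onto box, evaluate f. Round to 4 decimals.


Step 1: Compute gradient at (1.102, 2.0109).
grad_x = 2*2*1.102 + 0 = 4.408
grad_y = 2*4*2.0109 - 12 = 4.0872
Step 2: Gradient step.
x_raw = 1.102 - 0.05*4.408 = 0.8816
y_raw = 2.0109 - 0.05*4.0872 = 1.8065
Step 3: Project onto [-1, 4].
x_proj = clip(0.8816) = 0.8816
y_proj = clip(1.8065) = 1.8065
Step 4: Evaluate f.
f(0.8816, 1.8065) = -7.0697


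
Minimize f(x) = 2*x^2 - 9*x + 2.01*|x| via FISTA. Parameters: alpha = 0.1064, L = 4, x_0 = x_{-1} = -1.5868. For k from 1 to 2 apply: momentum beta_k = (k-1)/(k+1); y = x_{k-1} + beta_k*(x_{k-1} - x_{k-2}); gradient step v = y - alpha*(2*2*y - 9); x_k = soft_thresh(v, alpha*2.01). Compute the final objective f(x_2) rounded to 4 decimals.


FISTA on f(x) = 2*x^2 - 9*x + 2.01*|x|
L = 4, alpha = 0.1064
Iteration 1: beta = 0.0, y = -1.5868 + 0.0*(-1.5868 + 1.5868) = -1.5868
  grad(y) = -15.3472, v = y - alpha*grad = 0.0461
  prox(v) = soft_thresh(0.0461, 0.2139) = 0.0
Iteration 2: beta = 0.3333, y = 0.0 + 0.3333*(0.0 + 1.5868) = 0.5289
  grad(y) = -6.8843, v = y - alpha*grad = 1.2614
  prox(v) = soft_thresh(1.2614, 0.2139) = 1.0476
f(x_2) = 2*1.0476^2 - 9*1.0476 + 2.01*|1.0476| = -5.1277


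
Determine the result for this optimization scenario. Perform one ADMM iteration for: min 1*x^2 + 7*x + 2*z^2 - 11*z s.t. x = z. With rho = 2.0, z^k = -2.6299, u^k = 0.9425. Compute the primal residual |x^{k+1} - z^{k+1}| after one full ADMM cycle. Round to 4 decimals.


ADMM iteration with rho = 2.0, z^k = -2.6299, u^k = 0.9425
Step 1: x-update.
Minimize 1*x^2 + 7*x + (2.0/2)*(x + 2.6299 + 0.9425)^2
FOC: (2*1 + 2.0)*x = -7 + 2.0*(-2.6299 - 0.9425)
x^{k+1} = -3.5362
Step 2: z-update.
Minimize 2*z^2 - 11*z + (2.0/2)*(-3.5362 - z + 0.9425)^2
FOC: (2*2 + 2.0)*z = 11 + 2.0*(-3.5362 + 0.9425)
z^{k+1} = 0.9688
Step 3: u-update.
u^{k+1} = 0.9425 - 3.5362 - 0.9688 = -3.5625
Step 4: Primal residual = |-3.5362 - 0.9688| = 4.505


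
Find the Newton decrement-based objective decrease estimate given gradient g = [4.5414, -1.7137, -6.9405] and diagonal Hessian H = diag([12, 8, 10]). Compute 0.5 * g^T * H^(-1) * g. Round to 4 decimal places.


Step 1: H is diagonal, so H^(-1) * g = [0.3785, -0.2142, -0.6941].
Step 2: g^T H^(-1) g = sum_i g_i^2 / H_ii
  = (4.5414)^2/12 + (-1.7137)^2/8 + (-6.9405)^2/10
  = 1.7187 + 0.3671 + 4.8171 = 6.9028
Step 3: Objective decrease = 0.5 * g^T H^(-1) g = 3.4514


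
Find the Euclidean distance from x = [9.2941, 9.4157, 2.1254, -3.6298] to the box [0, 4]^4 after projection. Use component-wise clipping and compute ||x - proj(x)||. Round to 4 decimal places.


Project each component onto [0, 4].
clip(9.2941) = 4.0, clip(9.4157) = 4.0, clip(2.1254) = 2.1254, clip(-3.6298) = 0.0
Projection = [4.0, 4.0, 2.1254, 0.0]
Squared diffs: [28.0275, 29.3298, 0.0, 13.1754]
Distance = sqrt(70.5327) = 8.3984


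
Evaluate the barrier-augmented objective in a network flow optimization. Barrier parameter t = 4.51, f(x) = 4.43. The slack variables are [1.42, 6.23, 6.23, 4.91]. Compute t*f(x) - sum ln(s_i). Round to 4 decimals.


Step 1: Compute log-barrier.
ln values: [0.3507, 1.8294, 1.8294, 1.5913]
phi = -(0.3507 + 1.8294 + 1.8294 + 1.5913) = -5.6007
Step 2: Compute augmented objective.
t*f(x) = 4.51*4.43 = 19.9793
Total = 19.9793 - 5.6007 = 14.3786


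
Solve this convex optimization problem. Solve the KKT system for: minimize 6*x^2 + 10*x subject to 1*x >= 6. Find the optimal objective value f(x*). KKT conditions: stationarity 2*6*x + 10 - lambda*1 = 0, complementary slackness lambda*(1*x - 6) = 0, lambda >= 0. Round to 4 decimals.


Step 1: Try lambda = 0 (constraint inactive).
x_unc = -10/(2*6) = -0.8333
Check: 1*-0.8333 = -0.8333 < 6 -- violated!
Step 2: Constraint must be active: 1*x = 6
x* = 6/1 = 6.0
lambda = (2*6*6.0 + 10)/1 = 82.0
Step 3: Compute optimal value.
f(x*) = 6*6.0^2 + 10*6.0 = 276.0


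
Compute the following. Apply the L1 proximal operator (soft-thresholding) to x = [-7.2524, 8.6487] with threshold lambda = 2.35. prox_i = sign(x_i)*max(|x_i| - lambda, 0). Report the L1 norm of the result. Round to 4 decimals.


Soft-thresholding with lambda = 2.35:
prox(-7.2524) = sign(-7.2524)*max(|-7.2524| - 2.35, 0) = -4.9024
prox(8.6487) = sign(8.6487)*max(|8.6487| - 2.35, 0) = 6.2987
prox(x) = [-4.9024, 6.2987]
||prox(x)||_1 = 4.9024 + 6.2987 = 11.2011


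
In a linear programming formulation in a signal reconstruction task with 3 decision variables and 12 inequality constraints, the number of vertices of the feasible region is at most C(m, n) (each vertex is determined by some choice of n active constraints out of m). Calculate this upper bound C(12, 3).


Each vertex corresponds to some choice of n active constraints out of m, so the number of vertices is at most C(m, n) = m! / (n!(m-n)!).
m = 12, n = 3
Numerator: 12 * 11 * 10
Denominator: 3! = 6
C(12, 3) = 220


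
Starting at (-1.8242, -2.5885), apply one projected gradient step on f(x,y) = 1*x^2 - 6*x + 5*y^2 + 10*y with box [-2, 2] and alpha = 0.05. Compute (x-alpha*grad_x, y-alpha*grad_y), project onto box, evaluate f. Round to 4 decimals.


Step 1: Compute gradient at (-1.8242, -2.5885).
grad_x = 2*1*-1.8242 - 6 = -9.6484
grad_y = 2*5*-2.5885 + 10 = -15.885
Step 2: Gradient step.
x_raw = -1.8242 - 0.05*-9.6484 = -1.3418
y_raw = -2.5885 - 0.05*-15.885 = -1.7943
Step 3: Project onto [-2, 2].
x_proj = clip(-1.3418) = -1.3418
y_proj = clip(-1.7943) = -1.7943
Step 4: Evaluate f.
f(-1.3418, -1.7943) = 8.0052


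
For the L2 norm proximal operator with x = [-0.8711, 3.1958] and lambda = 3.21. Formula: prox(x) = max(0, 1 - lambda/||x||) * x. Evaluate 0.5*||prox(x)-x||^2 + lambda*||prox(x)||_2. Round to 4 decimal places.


Step 1: Compute ||x||.
||x|| = 3.3124
Step 2: Compute scaling factor.
scale = max(0, 1 - 3.21/3.3124) = 0.0309
Step 3: prox(x) = [-0.0269, 0.0988]
||prox(x)|| = 0.1024
Step 4: Proximal objective.
0.5*||prox-x||^2 = 5.1521
lambda*||prox|| = 0.3287
Total = 5.4807


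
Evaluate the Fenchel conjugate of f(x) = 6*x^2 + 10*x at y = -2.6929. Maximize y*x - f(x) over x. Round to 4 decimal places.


f*(y) = sup_x {y*x - a*x^2 - b*x} = sup_x {(y-b)*x - a*x^2}
FOC: (y - b) - 2a*x = 0 => x* = (y - b)/(2a)
x* = (-2.6929 - 10)/(2*6) = -1.0577
f*(-2.6929) = (y-b)^2/(4a) = (-2.6929 - 10)^2/(4*6)
= 161.1097/24 = 6.7129


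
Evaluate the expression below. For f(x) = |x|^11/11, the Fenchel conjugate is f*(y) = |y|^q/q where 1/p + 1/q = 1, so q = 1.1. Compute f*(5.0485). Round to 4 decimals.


The conjugate exponent q satisfies 1/p + 1/q = 1.
p = 11, so q = 11/(11 - 1) = 1.1
|y|^q = 5.0485^1.1 = 5.9358
f*(5.0485) = 5.9358 / 1.1 = 5.3962


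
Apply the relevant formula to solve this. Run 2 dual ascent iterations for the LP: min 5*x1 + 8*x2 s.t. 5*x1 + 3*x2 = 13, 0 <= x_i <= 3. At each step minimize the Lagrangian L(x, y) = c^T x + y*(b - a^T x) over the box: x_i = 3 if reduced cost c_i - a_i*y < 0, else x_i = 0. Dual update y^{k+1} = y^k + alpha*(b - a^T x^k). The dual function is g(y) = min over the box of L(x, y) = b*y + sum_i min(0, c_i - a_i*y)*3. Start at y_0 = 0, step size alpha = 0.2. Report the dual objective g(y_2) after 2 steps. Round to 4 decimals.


Dual ascent for LP: min 5*x1 + 8*x2, 5*x1 + 3*x2 = 13, 0 <= x_i <= 3
Step 1: y^k = 0.0, reduced costs: (5.0, 8.0)
  x^k = (0.0, 0.0), subgradient = b - a^T x = 13.0
  y^{k+1} = 0.0 + 0.2*13.0 = 2.6
Step 2: y^k = 2.6, reduced costs: (-8.0, 0.2)
  x^k = (3.0, 0.0), subgradient = b - a^T x = -2.0
  y^{k+1} = 2.6 + 0.2*-2.0 = 2.2
Dual objective at y_2 = 2.2: reduced costs (-6.0, 1.4), box minimizer x = (3.0, 0.0)
g(y_2) = b*y + (c1 - a1*y)*x1 + (c2 - a2*y)*x2 = 13*2.2 + (-6.0)*3.0 + 1.4*0.0 = 28.6 - 18.0 + 0.0 = 10.6


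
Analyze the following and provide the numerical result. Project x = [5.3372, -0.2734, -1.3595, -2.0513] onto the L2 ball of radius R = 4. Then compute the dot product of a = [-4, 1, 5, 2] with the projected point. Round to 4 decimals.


Step 1: Compute ||x|| (intermediates to 6 decimals).
||x|| = sqrt(5.3372^2 + (-0.2734)^2 + (-1.3595)^2 + (-2.0513)^2) = 5.883581
Step 2: Project.
Since ||x|| > R, scale = R/||x|| = 4/5.883581 = 0.679858, proj(x) = scale * x
proj(x) = [3.628538, -0.185873, -0.924267, -1.394593]
Step 3: Dot product.
a^T * proj(x) = -4*3.628538 + 1*(-0.185873) + 5*(-0.924267) + 2*(-1.394593) = -22.1105


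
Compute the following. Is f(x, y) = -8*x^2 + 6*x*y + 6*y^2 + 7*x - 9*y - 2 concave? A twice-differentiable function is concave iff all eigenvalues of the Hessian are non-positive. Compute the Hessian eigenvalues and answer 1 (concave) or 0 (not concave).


The Hessian of f(x,y) = -8*x^2 + 6*x*y + 6*y^2 + 7*x - 9*y - 2 is:
H = [[-16, 6], [6, 12]]
Trace = -16 + 12 = -4
Determinant = -16*12 - (6)^2 = -228
Discriminant = (-4)^2 - 4*-228 = 928.0
Eigenvalues: lambda_1 = -17.2315, lambda_2 = 13.2315
The function is not concave.

0


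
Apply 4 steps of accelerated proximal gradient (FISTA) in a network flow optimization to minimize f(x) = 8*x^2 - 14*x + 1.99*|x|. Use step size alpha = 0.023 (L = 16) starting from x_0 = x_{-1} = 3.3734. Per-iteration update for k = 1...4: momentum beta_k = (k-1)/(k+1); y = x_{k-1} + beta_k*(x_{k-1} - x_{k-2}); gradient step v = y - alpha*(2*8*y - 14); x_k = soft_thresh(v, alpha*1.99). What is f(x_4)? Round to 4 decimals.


FISTA on f(x) = 8*x^2 - 14*x + 1.99*|x|
L = 16, alpha = 0.023
Iteration 1: beta = 0.0, y = 3.3734 + 0.0*(3.3734 - 3.3734) = 3.3734
  grad(y) = 39.9744, v = y - alpha*grad = 2.454
  prox(v) = soft_thresh(2.454, 0.0458) = 2.4082
Iteration 2: beta = 0.3333, y = 2.4082 + 0.3333*(2.4082 - 3.3734) = 2.0865
  grad(y) = 19.3839, v = y - alpha*grad = 1.6407
  prox(v) = soft_thresh(1.6407, 0.0458) = 1.5949
Iteration 3: beta = 0.5, y = 1.5949 + 0.5*(1.5949 - 2.4082) = 1.1882
  grad(y) = 5.0117, v = y - alpha*grad = 1.073
  prox(v) = soft_thresh(1.073, 0.0458) = 1.0272
Iteration 4: beta = 0.6, y = 1.0272 + 0.6*(1.0272 - 1.5949) = 0.6866
  grad(y) = -3.0149, v = y - alpha*grad = 0.7559
  prox(v) = soft_thresh(0.7559, 0.0458) = 0.7101
f(x_4) = 8*0.7101^2 - 14*0.7101 + 1.99*|0.7101| = -4.4944


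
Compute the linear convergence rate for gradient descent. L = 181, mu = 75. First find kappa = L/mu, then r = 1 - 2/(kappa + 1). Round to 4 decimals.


Step 1: Compute the condition number.
kappa = L/mu = 181/75 = 2.4133
Step 2: Compute the convergence rate.
r = 1 - 2/(kappa + 1) = 1 - 2*mu/(L + mu) = (L - mu)/(L + mu) = 106/256 = 0.4141


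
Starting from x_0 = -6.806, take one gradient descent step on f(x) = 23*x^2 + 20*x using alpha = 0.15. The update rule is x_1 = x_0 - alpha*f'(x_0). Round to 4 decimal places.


We compute the gradient at x_0 and apply the update.
f'(x) = 46*x + 20
f'(-6.806) = 46*-6.806 + 20 = -293.076
x_1 = -6.806 - 0.15*-293.076 = 37.1554


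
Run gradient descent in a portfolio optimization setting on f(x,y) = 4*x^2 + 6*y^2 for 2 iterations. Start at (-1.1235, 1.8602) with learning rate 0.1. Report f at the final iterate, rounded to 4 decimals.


Gradient descent on f(x,y) = 4*x^2 + 6*y^2.
Starting point: (-1.1235, 1.8602), alpha = 0.1
Step 1: grad_x = 2*4*-1.1235 = -8.988, grad_y = 2*6*1.8602 = 22.3224
  x_1 = -1.1235 - 0.1*-8.988 = -0.2247
  y_1 = 1.8602 - 0.1*22.3224 = -0.372
Step 2: grad_x = 2*4*-0.2247 = -1.7976, grad_y = 2*6*-0.372 = -4.4645
  x_2 = -0.2247 - 0.1*-1.7976 = -0.0449
  y_2 = -0.372 - 0.1*-4.4645 = 0.0744
f(-0.0449, 0.0744) = 4*(-0.0449)^2 + 6*0.0744^2 = 0.0413


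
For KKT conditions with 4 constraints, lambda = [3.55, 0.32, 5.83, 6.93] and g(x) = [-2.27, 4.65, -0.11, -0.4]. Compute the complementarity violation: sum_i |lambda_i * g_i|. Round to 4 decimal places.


KKT complementary slackness check:
lambda_1 * g_1 = 3.55 * -2.27 = -8.0585
lambda_2 * g_2 = 0.32 * 4.65 = 1.488
lambda_3 * g_3 = 5.83 * -0.11 = -0.6413
lambda_4 * g_4 = 6.93 * -0.4 = -2.772
Total violation = 8.0585 + 1.488 + 0.6413 + 2.772 = 12.9598


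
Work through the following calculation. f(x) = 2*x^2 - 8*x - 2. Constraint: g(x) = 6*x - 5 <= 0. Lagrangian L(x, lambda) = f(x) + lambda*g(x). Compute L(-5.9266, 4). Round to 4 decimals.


Step 1: Evaluate f(x).
f(-5.9266) = 2*(-5.9266)^2 - 8*(-5.9266) - 2 = 115.662
Step 2: Evaluate g(x).
g(-5.9266) = 6*-5.9266 - 5 = -40.5596
Step 3: Compute Lagrangian.
L = 115.662 + 4*-40.5596 = -46.5764


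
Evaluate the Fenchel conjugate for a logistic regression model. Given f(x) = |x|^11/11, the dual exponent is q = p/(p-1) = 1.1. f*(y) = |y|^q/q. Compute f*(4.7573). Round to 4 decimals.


The conjugate exponent q satisfies 1/p + 1/q = 1.
p = 11, so q = 11/(11 - 1) = 1.1
|y|^q = 4.7573^1.1 = 5.5603
f*(4.7573) = 5.5603 / 1.1 = 5.0548


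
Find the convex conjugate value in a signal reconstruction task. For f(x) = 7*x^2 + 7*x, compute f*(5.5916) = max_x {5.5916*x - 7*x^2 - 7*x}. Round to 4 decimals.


f*(y) = sup_x {y*x - a*x^2 - b*x} = sup_x {(y-b)*x - a*x^2}
FOC: (y - b) - 2a*x = 0 => x* = (y - b)/(2a)
x* = (5.5916 - 7)/(2*7) = -0.1006
f*(5.5916) = (y-b)^2/(4a) = (5.5916 - 7)^2/(4*7)
= 1.9836/28 = 0.0708


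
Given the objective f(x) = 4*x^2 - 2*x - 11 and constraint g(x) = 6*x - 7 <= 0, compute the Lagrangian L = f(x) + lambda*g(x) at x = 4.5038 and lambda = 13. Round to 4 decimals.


Step 1: Evaluate f(x).
f(4.5038) = 4*4.5038^2 - 2*4.5038 - 11 = 61.1293
Step 2: Evaluate g(x).
g(4.5038) = 6*4.5038 - 7 = 20.0228
Step 3: Compute Lagrangian.
L = 61.1293 + 13*20.0228 = 321.4257


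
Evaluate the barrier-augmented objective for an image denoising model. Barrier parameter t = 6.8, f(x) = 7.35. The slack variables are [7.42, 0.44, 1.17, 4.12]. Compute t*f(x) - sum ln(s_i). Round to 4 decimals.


Step 1: Compute log-barrier.
ln values: [2.0042, -0.821, 0.157, 1.4159]
phi = -(2.0042 - 0.821 + 0.157 + 1.4159) = -2.7561
Step 2: Compute augmented objective.
t*f(x) = 6.8*7.35 = 49.98
Total = 49.98 - 2.7561 = 47.2239


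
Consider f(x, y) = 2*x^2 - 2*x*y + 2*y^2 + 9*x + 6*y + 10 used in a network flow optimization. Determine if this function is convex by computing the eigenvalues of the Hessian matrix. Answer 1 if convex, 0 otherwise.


The Hessian of f(x,y) = 2*x^2 - 2*x*y + 2*y^2 + 9*x + 6*y + 10 is:
H = [[4, -2], [-2, 4]]
Trace = 4 + 4 = 8
Determinant = 4*4 - (-2)^2 = 12
Discriminant = (8)^2 - 4*12 = 16.0
Eigenvalues: lambda_1 = 2.0, lambda_2 = 6.0
The function is convex.

1


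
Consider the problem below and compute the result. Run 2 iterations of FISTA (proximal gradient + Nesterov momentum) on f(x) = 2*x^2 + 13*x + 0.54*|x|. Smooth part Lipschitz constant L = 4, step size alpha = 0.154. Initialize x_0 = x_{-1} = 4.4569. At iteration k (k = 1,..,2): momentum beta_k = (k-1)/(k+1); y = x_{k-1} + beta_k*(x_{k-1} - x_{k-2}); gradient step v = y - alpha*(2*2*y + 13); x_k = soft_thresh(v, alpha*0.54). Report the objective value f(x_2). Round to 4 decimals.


FISTA on f(x) = 2*x^2 + 13*x + 0.54*|x|
L = 4, alpha = 0.154
Iteration 1: beta = 0.0, y = 4.4569 + 0.0*(4.4569 - 4.4569) = 4.4569
  grad(y) = 30.8276, v = y - alpha*grad = -0.2906
  prox(v) = soft_thresh(-0.2906, 0.0832) = -0.2074
Iteration 2: beta = 0.3333, y = -0.2074 + 0.3333*(-0.2074 - 4.4569) = -1.7622
  grad(y) = 5.9514, v = y - alpha*grad = -2.6787
  prox(v) = soft_thresh(-2.6787, 0.0832) = -2.5955
f(x_2) = 2*(-2.5955)^2 + 13*(-2.5955) + 0.54*|-2.5955| = -18.8667


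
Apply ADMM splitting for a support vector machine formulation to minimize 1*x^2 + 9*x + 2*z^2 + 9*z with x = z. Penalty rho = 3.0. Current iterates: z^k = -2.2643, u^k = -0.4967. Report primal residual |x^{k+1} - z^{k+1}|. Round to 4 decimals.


ADMM iteration with rho = 3.0, z^k = -2.2643, u^k = -0.4967
Step 1: x-update.
Minimize 1*x^2 + 9*x + (3.0/2)*(x + 2.2643 - 0.4967)^2
FOC: (2*1 + 3.0)*x = -9 + 3.0*(-2.2643 + 0.4967)
x^{k+1} = -2.8606
Step 2: z-update.
Minimize 2*z^2 + 9*z + (3.0/2)*(-2.8606 - z - 0.4967)^2
FOC: (2*2 + 3.0)*z = -9 + 3.0*(-2.8606 - 0.4967)
z^{k+1} = -2.7245
Step 3: u-update.
u^{k+1} = -0.4967 - 2.8606 + 2.7245 = -0.6327
Step 4: Primal residual = |-2.8606 + 2.7245| = 0.136


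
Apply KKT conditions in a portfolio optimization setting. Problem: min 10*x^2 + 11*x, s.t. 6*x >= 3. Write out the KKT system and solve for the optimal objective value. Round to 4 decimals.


Step 1: Try lambda = 0 (constraint inactive).
x_unc = -11/(2*10) = -0.55
Check: 6*-0.55 = -3.3 < 3 -- violated!
Step 2: Constraint must be active: 6*x = 3
x* = 3/6 = 0.5
lambda = (2*10*0.5 + 11)/6 = 3.5
Step 3: Compute optimal value.
f(x*) = 10*0.5^2 + 11*0.5 = 8.0


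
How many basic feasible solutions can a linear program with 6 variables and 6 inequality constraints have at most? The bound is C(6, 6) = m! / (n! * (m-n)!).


Each vertex corresponds to some choice of n active constraints out of m, so the number of vertices is at most C(m, n) = m! / (n!(m-n)!).
m = 6, n = 6
Numerator: 6 * 5 * 4 * 3 * 2 * 1
Denominator: 6! = 720
C(6, 6) = 1


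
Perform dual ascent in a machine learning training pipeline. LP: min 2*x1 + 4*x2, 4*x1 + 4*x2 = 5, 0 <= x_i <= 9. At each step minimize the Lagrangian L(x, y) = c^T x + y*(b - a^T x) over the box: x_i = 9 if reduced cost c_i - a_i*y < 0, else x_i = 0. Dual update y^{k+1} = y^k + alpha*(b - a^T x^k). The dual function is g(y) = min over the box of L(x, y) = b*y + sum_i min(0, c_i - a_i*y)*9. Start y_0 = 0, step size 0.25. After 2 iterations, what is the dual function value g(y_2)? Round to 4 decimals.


Dual ascent for LP: min 2*x1 + 4*x2, 4*x1 + 4*x2 = 5, 0 <= x_i <= 9
Step 1: y^k = 0.0, reduced costs: (2.0, 4.0)
  x^k = (0.0, 0.0), subgradient = b - a^T x = 5.0
  y^{k+1} = 0.0 + 0.25*5.0 = 1.25
Step 2: y^k = 1.25, reduced costs: (-3.0, -1.0)
  x^k = (9.0, 9.0), subgradient = b - a^T x = -67.0
  y^{k+1} = 1.25 + 0.25*-67.0 = -15.5
Dual objective at y_2 = -15.5: reduced costs (64.0, 66.0), box minimizer x = (0.0, 0.0)
g(y_2) = b*y + (c1 - a1*y)*x1 + (c2 - a2*y)*x2 = 5*(-15.5) + 64.0*0.0 + 66.0*0.0 = -77.5 + 0.0 + 0.0 = -77.5


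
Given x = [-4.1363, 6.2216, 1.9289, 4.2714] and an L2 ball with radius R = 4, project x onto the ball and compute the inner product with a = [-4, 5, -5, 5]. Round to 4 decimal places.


Step 1: Compute ||x|| (intermediates to 6 decimals).
||x|| = sqrt((-4.1363)^2 + 6.2216^2 + 1.9289^2 + 4.2714^2) = 8.819456
Step 2: Project.
Since ||x|| > R, scale = R/||x|| = 4/8.819456 = 0.453543, proj(x) = scale * x
proj(x) = [-1.87599, 2.821763, 0.874839, 1.937264]
Step 3: Dot product.
a^T * proj(x) = -4*(-1.87599) + 5*2.821763 - 5*0.874839 + 5*1.937264 = 26.9249


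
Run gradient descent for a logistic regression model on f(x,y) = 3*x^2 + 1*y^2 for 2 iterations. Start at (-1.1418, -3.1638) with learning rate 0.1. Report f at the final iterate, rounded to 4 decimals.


Gradient descent on f(x,y) = 3*x^2 + 1*y^2.
Starting point: (-1.1418, -3.1638), alpha = 0.1
Step 1: grad_x = 2*3*-1.1418 = -6.8508, grad_y = 2*1*-3.1638 = -6.3276
  x_1 = -1.1418 - 0.1*-6.8508 = -0.4567
  y_1 = -3.1638 - 0.1*-6.3276 = -2.531
Step 2: grad_x = 2*3*-0.4567 = -2.7403, grad_y = 2*1*-2.531 = -5.0621
  x_2 = -0.4567 - 0.1*-2.7403 = -0.1827
  y_2 = -2.531 - 0.1*-5.0621 = -2.0248
f(-0.1827, -2.0248) = 3*(-0.1827)^2 + 1*(-2.0248)^2 = 4.2001


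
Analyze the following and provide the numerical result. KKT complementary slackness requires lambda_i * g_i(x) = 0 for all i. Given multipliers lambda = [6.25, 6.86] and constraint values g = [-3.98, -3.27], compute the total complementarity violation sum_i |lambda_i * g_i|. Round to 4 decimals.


KKT complementary slackness check:
lambda_1 * g_1 = 6.25 * -3.98 = -24.875
lambda_2 * g_2 = 6.86 * -3.27 = -22.4322
Total violation = 24.875 + 22.4322 = 47.3072


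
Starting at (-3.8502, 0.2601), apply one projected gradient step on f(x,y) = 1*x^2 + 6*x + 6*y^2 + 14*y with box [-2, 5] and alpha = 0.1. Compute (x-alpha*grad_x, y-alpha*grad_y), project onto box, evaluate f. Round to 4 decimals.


Step 1: Compute gradient at (-3.8502, 0.2601).
grad_x = 2*1*-3.8502 + 6 = -1.7004
grad_y = 2*6*0.2601 + 14 = 17.1212
Step 2: Gradient step.
x_raw = -3.8502 - 0.1*-1.7004 = -3.6802
y_raw = 0.2601 - 0.1*17.1212 = -1.452
Step 3: Project onto [-2, 5].
x_proj = clip(-3.6802) = -2.0
y_proj = clip(-1.452) = -1.452
Step 4: Evaluate f.
f(-2.0, -1.452) = -15.6781


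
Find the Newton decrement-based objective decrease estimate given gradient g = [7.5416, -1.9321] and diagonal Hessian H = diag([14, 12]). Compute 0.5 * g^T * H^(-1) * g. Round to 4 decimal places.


Step 1: H is diagonal, so H^(-1) * g = [0.5387, -0.161].
Step 2: g^T H^(-1) g = sum_i g_i^2 / H_ii
  = (7.5416)^2/14 + (-1.9321)^2/12
  = 4.0626 + 0.3111 = 4.3736
Step 3: Objective decrease = 0.5 * g^T H^(-1) g = 2.1868


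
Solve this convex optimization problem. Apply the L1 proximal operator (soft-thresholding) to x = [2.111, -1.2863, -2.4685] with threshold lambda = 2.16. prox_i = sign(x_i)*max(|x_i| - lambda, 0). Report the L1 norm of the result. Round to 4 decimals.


Soft-thresholding with lambda = 2.16:
prox(2.111) = sign(2.111)*max(|2.111| - 2.16, 0) = 0.0
prox(-1.2863) = sign(-1.2863)*max(|-1.2863| - 2.16, 0) = 0.0
prox(-2.4685) = sign(-2.4685)*max(|-2.4685| - 2.16, 0) = -0.3085
prox(x) = [0.0, 0.0, -0.3085]
||prox(x)||_1 = 0.0 + 0.0 + 0.3085 = 0.3085


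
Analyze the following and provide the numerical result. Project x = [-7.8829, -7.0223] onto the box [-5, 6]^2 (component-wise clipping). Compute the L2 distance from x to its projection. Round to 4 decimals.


Project each component onto [-5, 6].
clip(-7.8829) = -5.0, clip(-7.0223) = -5.0
Projection = [-5.0, -5.0]
Squared diffs: [8.3111, 4.0897]
Distance = sqrt(12.4008) = 3.5215


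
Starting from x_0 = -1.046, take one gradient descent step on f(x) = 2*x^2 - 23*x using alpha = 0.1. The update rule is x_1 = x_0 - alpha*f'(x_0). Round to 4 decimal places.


We compute the gradient at x_0 and apply the update.
f'(x) = 4*x - 23
f'(-1.046) = 4*-1.046 - 23 = -27.184
x_1 = -1.046 - 0.1*-27.184 = 1.6724


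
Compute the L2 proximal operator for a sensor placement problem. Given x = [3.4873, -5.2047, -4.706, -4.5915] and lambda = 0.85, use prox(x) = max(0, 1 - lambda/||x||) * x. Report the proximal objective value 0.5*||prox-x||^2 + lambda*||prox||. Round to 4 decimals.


Step 1: Compute ||x||.
||x|| = 9.0818
Step 2: Compute scaling factor.
scale = max(0, 1 - 0.85/9.0818) = 0.9064
Step 3: prox(x) = [3.1609, -4.7176, -4.2655, -4.1618]
||prox(x)|| = 8.2318
Step 4: Proximal objective.
0.5*||prox-x||^2 = 0.3613
lambda*||prox|| = 6.997
Total = 7.3583


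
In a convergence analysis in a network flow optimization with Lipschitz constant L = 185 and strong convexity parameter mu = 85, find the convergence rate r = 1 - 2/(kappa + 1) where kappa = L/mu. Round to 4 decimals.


Step 1: Compute the condition number.
kappa = L/mu = 185/85 = 2.1765
Step 2: Compute the convergence rate.
r = 1 - 2/(kappa + 1) = 1 - 2*mu/(L + mu) = (L - mu)/(L + mu) = 100/270 = 0.3704


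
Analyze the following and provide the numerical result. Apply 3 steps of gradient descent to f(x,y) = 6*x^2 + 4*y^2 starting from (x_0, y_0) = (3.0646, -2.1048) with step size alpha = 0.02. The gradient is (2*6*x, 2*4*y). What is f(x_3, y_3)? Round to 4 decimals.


Gradient descent on f(x,y) = 6*x^2 + 4*y^2.
Starting point: (3.0646, -2.1048), alpha = 0.02
Step 1: grad_x = 2*6*3.0646 = 36.7752, grad_y = 2*4*-2.1048 = -16.8384
  x_1 = 3.0646 - 0.02*36.7752 = 2.3291
  y_1 = -2.1048 - 0.02*-16.8384 = -1.768
Step 2: grad_x = 2*6*2.3291 = 27.9492, grad_y = 2*4*-1.768 = -14.1443
  x_2 = 2.3291 - 0.02*27.9492 = 1.7701
  y_2 = -1.768 - 0.02*-14.1443 = -1.4851
Step 3: grad_x = 2*6*1.7701 = 21.2414, grad_y = 2*4*-1.4851 = -11.8812
  x_3 = 1.7701 - 0.02*21.2414 = 1.3453
  y_3 = -1.4851 - 0.02*-11.8812 = -1.2475
f(1.3453, -1.2475) = 6*1.3453^2 + 4*(-1.2475)^2 = 17.084


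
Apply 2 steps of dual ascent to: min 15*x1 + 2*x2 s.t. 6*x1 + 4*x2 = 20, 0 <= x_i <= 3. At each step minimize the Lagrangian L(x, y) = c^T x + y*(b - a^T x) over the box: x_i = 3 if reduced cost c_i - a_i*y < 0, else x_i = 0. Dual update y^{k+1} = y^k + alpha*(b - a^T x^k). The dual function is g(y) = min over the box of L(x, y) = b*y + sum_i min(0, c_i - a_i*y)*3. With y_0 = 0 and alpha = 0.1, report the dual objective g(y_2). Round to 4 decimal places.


Dual ascent for LP: min 15*x1 + 2*x2, 6*x1 + 4*x2 = 20, 0 <= x_i <= 3
Step 1: y^k = 0.0, reduced costs: (15.0, 2.0)
  x^k = (0.0, 0.0), subgradient = b - a^T x = 20.0
  y^{k+1} = 0.0 + 0.1*20.0 = 2.0
Step 2: y^k = 2.0, reduced costs: (3.0, -6.0)
  x^k = (0.0, 3.0), subgradient = b - a^T x = 8.0
  y^{k+1} = 2.0 + 0.1*8.0 = 2.8
Dual objective at y_2 = 2.8: reduced costs (-1.8, -9.2), box minimizer x = (3.0, 3.0)
g(y_2) = b*y + (c1 - a1*y)*x1 + (c2 - a2*y)*x2 = 20*2.8 + (-1.8)*3.0 + (-9.2)*3.0 = 56.0 - 5.4 - 27.6 = 23.0


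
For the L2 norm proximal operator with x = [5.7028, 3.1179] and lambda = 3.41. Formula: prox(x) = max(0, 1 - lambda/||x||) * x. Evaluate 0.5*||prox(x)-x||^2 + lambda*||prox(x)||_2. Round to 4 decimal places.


Step 1: Compute ||x||.
||x|| = 6.4995
Step 2: Compute scaling factor.
scale = max(0, 1 - 3.41/6.4995) = 0.4753
Step 3: prox(x) = [2.7108, 1.4821]
||prox(x)|| = 3.0895
Step 4: Proximal objective.
0.5*||prox-x||^2 = 5.8141
lambda*||prox|| = 10.5352
Total = 16.3492


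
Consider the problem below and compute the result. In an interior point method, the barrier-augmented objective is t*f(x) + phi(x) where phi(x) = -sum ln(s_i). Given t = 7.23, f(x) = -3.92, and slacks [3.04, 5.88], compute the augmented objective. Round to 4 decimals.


Step 1: Compute log-barrier.
ln values: [1.1119, 1.7716]
phi = -(1.1119 + 1.7716) = -2.8834
Step 2: Compute augmented objective.
t*f(x) = 7.23*-3.92 = -28.3416
Total = -28.3416 - 2.8834 = -31.225


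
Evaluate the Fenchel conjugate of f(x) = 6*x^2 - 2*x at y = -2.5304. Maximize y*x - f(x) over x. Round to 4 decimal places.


f*(y) = sup_x {y*x - a*x^2 - b*x} = sup_x {(y-b)*x - a*x^2}
FOC: (y - b) - 2a*x = 0 => x* = (y - b)/(2a)
x* = (-2.5304 + 2)/(2*6) = -0.0442
f*(-2.5304) = (y-b)^2/(4a) = (-2.5304 + 2)^2/(4*6)
= 0.2813/24 = 0.0117


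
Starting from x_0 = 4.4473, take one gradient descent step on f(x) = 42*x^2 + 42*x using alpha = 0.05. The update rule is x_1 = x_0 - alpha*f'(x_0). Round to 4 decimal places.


We compute the gradient at x_0 and apply the update.
f'(x) = 84*x + 42
f'(4.4473) = 84*4.4473 + 42 = 415.5732
x_1 = 4.4473 - 0.05*415.5732 = -16.3314


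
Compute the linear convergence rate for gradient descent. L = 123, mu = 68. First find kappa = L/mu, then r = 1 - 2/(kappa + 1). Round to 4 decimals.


Step 1: Compute the condition number.
kappa = L/mu = 123/68 = 1.8088
Step 2: Compute the convergence rate.
r = 1 - 2/(kappa + 1) = 1 - 2*mu/(L + mu) = (L - mu)/(L + mu) = 55/191 = 0.288


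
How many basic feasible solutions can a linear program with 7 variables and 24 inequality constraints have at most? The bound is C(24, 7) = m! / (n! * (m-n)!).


Each vertex corresponds to some choice of n active constraints out of m, so the number of vertices is at most C(m, n) = m! / (n!(m-n)!).
m = 24, n = 7
Numerator: 24 * 23 * 22 * 21 * 20 * 19 * 18
Denominator: 7! = 5040
C(24, 7) = 346104


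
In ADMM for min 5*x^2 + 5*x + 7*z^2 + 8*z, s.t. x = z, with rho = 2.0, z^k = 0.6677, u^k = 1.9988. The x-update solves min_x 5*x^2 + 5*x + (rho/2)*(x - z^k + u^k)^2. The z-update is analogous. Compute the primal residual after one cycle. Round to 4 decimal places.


ADMM iteration with rho = 2.0, z^k = 0.6677, u^k = 1.9988
Step 1: x-update.
Minimize 5*x^2 + 5*x + (2.0/2)*(x - 0.6677 + 1.9988)^2
FOC: (2*5 + 2.0)*x = -5 + 2.0*(0.6677 - 1.9988)
x^{k+1} = -0.6385
Step 2: z-update.
Minimize 7*z^2 + 8*z + (2.0/2)*(-0.6385 - z + 1.9988)^2
FOC: (2*7 + 2.0)*z = -8 + 2.0*(-0.6385 + 1.9988)
z^{k+1} = -0.33
Step 3: u-update.
u^{k+1} = 1.9988 - 0.6385 + 0.33 = 1.6902
Step 4: Primal residual = |-0.6385 + 0.33| = 0.3086


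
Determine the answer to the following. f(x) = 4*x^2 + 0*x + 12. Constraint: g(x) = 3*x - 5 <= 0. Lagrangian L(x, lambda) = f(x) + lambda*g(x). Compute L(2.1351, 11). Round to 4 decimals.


Step 1: Evaluate f(x).
f(2.1351) = 4*2.1351^2 + 0*2.1351 + 12 = 30.2346
Step 2: Evaluate g(x).
g(2.1351) = 3*2.1351 - 5 = 1.4053
Step 3: Compute Lagrangian.
L = 30.2346 + 11*1.4053 = 45.6929


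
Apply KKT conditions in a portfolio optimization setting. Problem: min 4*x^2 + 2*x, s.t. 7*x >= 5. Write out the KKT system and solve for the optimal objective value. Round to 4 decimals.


Step 1: Try lambda = 0 (constraint inactive).
x_unc = -2/(2*4) = -0.25
Check: 7*-0.25 = -1.75 < 5 -- violated!
Step 2: Constraint must be active: 7*x = 5
x* = 5/7 = 0.7143 (rounded; the exact value 5/7 is used below)
lambda = (2*4*(5/7) + 2)/7 = 1.102
Step 3: Compute optimal value.
f(x*) = 4*(5/7)^2 + 2*(5/7) = 3.4694


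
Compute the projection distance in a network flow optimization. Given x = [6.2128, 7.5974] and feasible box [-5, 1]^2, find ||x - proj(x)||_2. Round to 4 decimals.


Project each component onto [-5, 1].
clip(6.2128) = 1.0, clip(7.5974) = 1.0
Projection = [1.0, 1.0]
Squared diffs: [27.1733, 43.5257]
Distance = sqrt(70.699) = 8.4083


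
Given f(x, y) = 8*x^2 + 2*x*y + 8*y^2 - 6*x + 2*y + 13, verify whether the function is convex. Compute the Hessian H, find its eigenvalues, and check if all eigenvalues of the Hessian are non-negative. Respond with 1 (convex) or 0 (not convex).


The Hessian of f(x,y) = 8*x^2 + 2*x*y + 8*y^2 - 6*x + 2*y + 13 is:
H = [[16, 2], [2, 16]]
Trace = 16 + 16 = 32
Determinant = 16*16 - (2)^2 = 252
Discriminant = (32)^2 - 4*252 = 16.0
Eigenvalues: lambda_1 = 14.0, lambda_2 = 18.0
The function is convex.

1


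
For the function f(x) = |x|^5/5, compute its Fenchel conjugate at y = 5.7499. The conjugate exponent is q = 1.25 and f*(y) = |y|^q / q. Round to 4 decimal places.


The conjugate exponent q satisfies 1/p + 1/q = 1.
p = 5, so q = 5/(5 - 1) = 1.25
|y|^q = 5.7499^1.25 = 8.9038
f*(5.7499) = 8.9038 / 1.25 = 7.123
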